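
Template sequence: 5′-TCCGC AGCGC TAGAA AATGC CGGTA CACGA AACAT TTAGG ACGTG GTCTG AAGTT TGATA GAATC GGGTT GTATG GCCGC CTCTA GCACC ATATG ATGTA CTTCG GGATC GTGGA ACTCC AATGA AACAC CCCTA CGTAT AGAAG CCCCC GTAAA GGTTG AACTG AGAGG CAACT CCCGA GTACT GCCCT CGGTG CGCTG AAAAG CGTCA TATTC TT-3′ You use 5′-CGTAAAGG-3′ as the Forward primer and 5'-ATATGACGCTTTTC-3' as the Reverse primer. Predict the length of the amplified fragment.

The forward primer matches the template at positions 150–157.
Taking the reverse complement of ATATGACGCTTTTC gives GAAAAGCGTCATAT, found at positions 200–213 on the template; the primer anneals here to the top strand with its 3' end pointing upstream.
Amplicon spans positions 150–213: 64 bp.

64 bp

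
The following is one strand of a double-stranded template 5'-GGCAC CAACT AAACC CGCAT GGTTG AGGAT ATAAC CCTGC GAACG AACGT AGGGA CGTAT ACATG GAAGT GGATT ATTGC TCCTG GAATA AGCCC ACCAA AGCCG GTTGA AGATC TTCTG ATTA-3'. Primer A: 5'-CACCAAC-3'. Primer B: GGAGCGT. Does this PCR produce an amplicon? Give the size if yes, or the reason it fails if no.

No product — primer B has no binding site in the template.

Primer B (GGAGCGT) does not match the top strand, and its reverse complement ACGCTCC does not match either.
With no annealing site for primer B, no amplification occurs.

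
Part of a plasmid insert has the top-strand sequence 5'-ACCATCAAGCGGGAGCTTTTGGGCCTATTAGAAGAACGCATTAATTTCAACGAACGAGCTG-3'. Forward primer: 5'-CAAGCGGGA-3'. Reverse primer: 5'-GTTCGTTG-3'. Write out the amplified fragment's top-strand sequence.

5'-CAAGCGGGAGCTTTTGGGCCTATTAGAAGAACGCATTAATTTCAACGAAC-3'

Scanning the template, CAAGCGGGA occurs at positions 6–14; this primer anneals to the bottom strand there with its 3' end pointing downstream.
The reverse primer's reverse complement is CAACGAAC, which matches the template at positions 48–55.
The product is the template from position 6 through 55 (50 bp).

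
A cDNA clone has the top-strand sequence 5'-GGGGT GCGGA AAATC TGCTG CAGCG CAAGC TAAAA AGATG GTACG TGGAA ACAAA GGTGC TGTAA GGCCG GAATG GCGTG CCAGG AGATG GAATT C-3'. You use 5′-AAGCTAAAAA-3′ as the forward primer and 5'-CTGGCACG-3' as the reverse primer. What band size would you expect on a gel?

58 bp

Forward primer AAGCTAAAAA is found on the top strand at positions 27–36.
Reverse complement of the reverse primer: CGTGCCAG. This occurs on the top strand at positions 77–84.
Product length = (reverse-primer end) − (forward-primer start) + 1 = 84 − 27 + 1 = 58 bp.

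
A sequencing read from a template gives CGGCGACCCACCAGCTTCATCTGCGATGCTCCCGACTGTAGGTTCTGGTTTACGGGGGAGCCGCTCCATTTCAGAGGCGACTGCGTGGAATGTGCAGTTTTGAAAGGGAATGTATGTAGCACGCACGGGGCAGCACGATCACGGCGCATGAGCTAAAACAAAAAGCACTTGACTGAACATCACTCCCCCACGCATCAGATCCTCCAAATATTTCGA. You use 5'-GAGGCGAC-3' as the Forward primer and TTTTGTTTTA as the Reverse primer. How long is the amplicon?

The forward primer matches the template at positions 74–81.
The reverse primer's reverse complement is TAAAACAAAA, which matches the template at positions 154–163.
Product length = (reverse-primer end) − (forward-primer start) + 1 = 163 − 74 + 1 = 90 bp.

90 bp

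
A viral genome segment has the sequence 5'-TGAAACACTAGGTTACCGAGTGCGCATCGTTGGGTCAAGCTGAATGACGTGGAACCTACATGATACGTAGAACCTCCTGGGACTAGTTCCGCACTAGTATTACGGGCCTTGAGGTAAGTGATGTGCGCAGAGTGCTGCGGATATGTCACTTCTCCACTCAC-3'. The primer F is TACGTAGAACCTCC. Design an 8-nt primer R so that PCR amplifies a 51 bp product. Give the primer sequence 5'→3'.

5'-CCTCAAGG-3'

The forward primer binds at positions 64–77, so a 51 bp product ends at position 64 + 51 − 1 = 114.
The reverse primer anneals to the top strand over positions 107–114, i.e. to CCTTGAGG.
Its sequence written 5'→3' is the reverse complement: CCTCAAGG.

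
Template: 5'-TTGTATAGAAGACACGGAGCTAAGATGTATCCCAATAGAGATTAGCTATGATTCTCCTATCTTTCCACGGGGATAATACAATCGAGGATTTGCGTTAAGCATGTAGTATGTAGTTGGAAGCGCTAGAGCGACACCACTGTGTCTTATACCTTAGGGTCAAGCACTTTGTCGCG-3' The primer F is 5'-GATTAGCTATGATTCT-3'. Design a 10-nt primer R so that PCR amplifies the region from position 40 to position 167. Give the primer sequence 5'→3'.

The product's 3' end on the top strand is position 167.
The reverse primer anneals to the top strand over positions 158–167, i.e. to CAAGCACTTT.
Its sequence written 5'→3' is the reverse complement: AAAGTGCTTG.

5'-AAAGTGCTTG-3'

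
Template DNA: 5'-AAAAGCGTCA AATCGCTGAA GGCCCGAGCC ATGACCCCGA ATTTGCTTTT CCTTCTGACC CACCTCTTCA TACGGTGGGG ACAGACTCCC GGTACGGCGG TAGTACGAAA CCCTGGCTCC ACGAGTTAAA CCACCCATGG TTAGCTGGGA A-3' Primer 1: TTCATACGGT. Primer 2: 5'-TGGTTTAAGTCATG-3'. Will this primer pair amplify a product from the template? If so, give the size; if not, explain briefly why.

Primer 2 (TGGTTTAAGTCATG) does not match the top strand, and its reverse complement CATGACTTAAACCA does not match either.
With no annealing site for primer 2, no amplification occurs.

No product — primer 2 has no binding site in the template.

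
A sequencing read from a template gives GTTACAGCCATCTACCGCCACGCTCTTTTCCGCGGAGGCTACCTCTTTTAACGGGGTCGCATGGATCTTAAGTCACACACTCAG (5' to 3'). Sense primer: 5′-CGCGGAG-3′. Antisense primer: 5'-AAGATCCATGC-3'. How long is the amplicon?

39 bp

The forward primer matches the template at positions 31–37.
Reverse complement of the reverse primer: GCATGGATCTT. This occurs on the top strand at positions 59–69.
Amplicon spans positions 31–69: 39 bp.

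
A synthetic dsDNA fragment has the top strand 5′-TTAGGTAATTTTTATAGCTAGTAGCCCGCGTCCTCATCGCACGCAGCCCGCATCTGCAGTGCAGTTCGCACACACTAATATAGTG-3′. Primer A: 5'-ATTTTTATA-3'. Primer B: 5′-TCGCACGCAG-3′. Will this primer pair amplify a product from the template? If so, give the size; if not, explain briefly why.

Primer A (ATTTTTATA) matches the top strand at positions 8–16 (3' end points downstream).
Primer B (TCGCACGCAG) also matches the top strand directly, at positions 37–46 — its reverse complement CTGCGTGCGA is not present.
Both primers anneal to the bottom strand with 3' ends pointing the same way, so neither can prime synthesis back toward the other.

No product — both primers anneal to the same strand and extend in the same direction.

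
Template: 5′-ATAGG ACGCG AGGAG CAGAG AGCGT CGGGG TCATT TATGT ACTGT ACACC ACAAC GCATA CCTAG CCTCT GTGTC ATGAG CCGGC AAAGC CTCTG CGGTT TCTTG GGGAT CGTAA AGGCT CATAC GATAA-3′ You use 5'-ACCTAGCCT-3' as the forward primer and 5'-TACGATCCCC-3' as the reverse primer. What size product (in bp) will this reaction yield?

55 bp

Forward primer ACCTAGCCT is found on the top strand at positions 60–68.
Reverse complement of the reverse primer: GGGGATCGTA. This occurs on the top strand at positions 105–114.
Product length = (reverse-primer end) − (forward-primer start) + 1 = 114 − 60 + 1 = 55 bp.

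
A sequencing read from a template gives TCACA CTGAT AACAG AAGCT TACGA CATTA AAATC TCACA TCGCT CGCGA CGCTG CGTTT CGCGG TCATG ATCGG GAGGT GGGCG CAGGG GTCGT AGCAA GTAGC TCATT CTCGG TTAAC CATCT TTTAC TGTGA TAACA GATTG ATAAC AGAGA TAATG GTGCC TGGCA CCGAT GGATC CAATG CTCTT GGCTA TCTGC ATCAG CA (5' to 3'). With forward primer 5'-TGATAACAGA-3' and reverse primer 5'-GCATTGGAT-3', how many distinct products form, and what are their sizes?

The forward primer TGATAACAGA matches the top strand at positions 7–16, 133–142, 144–153.
The reverse primer's reverse complement is ATCCAATGC, matching at positions 178–186.
Each forward site pairs with the reverse site to give a product ending at position 186: sizes 180, 54, 43 bp.

Three products: 180 bp, 54 bp, 43 bp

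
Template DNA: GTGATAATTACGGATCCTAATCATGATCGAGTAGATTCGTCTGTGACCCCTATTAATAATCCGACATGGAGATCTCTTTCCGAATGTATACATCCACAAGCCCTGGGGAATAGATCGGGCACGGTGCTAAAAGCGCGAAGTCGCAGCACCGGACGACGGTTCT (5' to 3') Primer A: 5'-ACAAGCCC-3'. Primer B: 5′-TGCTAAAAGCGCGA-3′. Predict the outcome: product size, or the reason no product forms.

Primer A (ACAAGCCC) matches the top strand at positions 96–103 (3' end points downstream).
Primer B (TGCTAAAAGCGCGA) also matches the top strand directly, at positions 125–138 — its reverse complement TCGCGCTTTTAGCA is not present.
Both primers anneal to the bottom strand with 3' ends pointing the same way, so neither can prime synthesis back toward the other.

No product — both primers anneal to the same strand and extend in the same direction.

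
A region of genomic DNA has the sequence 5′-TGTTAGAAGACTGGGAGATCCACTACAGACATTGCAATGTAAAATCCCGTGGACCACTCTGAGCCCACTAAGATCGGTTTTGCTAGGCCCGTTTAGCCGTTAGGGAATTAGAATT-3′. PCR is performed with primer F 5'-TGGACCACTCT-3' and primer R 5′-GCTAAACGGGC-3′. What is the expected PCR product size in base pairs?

48 bp

Forward primer TGGACCACTCT is found on the top strand at positions 50–60.
Reverse complement of the reverse primer: GCCCGTTTAGC. This occurs on the top strand at positions 87–97.
The product runs from position 50 to position 97, so its length is 97 − 50 + 1 = 48 bp.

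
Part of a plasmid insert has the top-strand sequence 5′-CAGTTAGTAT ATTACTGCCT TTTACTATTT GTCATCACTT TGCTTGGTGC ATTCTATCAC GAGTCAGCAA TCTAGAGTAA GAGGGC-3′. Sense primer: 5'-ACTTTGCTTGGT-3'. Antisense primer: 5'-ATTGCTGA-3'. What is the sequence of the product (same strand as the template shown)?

5'-ACTTTGCTTGGTGCATTCTATCACGAGTCAGCAAT-3'

Forward primer ACTTTGCTTGGT is found on the top strand at positions 37–48.
The reverse primer's reverse complement is TCAGCAAT, which matches the template at positions 64–71.
The product is the template from position 37 through 71 (35 bp).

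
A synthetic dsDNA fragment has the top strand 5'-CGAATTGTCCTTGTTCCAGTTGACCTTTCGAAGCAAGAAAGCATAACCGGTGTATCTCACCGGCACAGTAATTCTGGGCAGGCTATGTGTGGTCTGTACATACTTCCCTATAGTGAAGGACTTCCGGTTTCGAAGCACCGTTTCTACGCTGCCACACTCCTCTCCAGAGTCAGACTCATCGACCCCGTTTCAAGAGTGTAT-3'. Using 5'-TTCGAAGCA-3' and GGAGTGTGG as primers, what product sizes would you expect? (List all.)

The forward primer TTCGAAGCA matches the top strand at positions 27–35, 129–137.
The reverse primer's reverse complement is CCACACTCC, matching at positions 152–160.
Each forward site pairs with the reverse site to give a product ending at position 160: sizes 134, 32 bp.

134 bp, 32 bp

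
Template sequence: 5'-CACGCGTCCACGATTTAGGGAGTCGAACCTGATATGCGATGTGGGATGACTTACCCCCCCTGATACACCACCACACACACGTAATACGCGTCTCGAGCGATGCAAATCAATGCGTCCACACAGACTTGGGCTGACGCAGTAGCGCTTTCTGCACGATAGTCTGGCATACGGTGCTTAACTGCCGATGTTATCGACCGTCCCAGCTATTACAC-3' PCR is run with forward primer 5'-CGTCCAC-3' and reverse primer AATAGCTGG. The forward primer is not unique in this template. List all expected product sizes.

204 bp, 96 bp

The forward primer CGTCCAC matches the top strand at positions 5–11, 113–119.
The reverse primer's reverse complement is CCAGCTATT, matching at positions 200–208.
Each forward site pairs with the reverse site to give a product ending at position 208: sizes 204, 96 bp.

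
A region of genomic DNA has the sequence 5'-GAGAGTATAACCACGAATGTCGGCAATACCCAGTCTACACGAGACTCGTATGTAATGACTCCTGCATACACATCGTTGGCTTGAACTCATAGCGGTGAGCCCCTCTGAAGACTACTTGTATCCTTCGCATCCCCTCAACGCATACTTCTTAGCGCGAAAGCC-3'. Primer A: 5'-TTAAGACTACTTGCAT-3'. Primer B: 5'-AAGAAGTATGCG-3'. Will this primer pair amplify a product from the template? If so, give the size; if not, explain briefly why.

Primer A (TTAAGACTACTTGCAT) does not match the top strand, and its reverse complement ATGCAAGTAGTCTTAA does not match either.
With no annealing site for primer A, no amplification occurs.

No product — primer A has no binding site in the template.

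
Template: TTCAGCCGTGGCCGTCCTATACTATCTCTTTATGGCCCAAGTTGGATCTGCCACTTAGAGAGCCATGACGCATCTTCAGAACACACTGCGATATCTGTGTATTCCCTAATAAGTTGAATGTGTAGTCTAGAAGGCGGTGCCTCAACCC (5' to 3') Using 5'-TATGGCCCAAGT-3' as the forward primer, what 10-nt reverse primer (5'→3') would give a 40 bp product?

The forward primer binds at positions 31–42, so a 40 bp product ends at position 31 + 40 − 1 = 70.
The reverse primer anneals to the top strand over positions 61–70, i.e. to AGCCATGACG.
Its sequence written 5'→3' is the reverse complement: CGTCATGGCT.

5'-CGTCATGGCT-3'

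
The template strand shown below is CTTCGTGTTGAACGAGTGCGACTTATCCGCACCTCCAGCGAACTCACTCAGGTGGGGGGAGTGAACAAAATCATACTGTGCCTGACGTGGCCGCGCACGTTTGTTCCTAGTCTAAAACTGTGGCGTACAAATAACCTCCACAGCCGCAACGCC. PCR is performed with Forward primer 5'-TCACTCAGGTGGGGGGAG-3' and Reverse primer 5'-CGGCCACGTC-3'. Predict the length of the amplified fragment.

50 bp

Scanning the template, TCACTCAGGTGGGGGGAG occurs at positions 44–61; this primer anneals to the bottom strand there with its 3' end pointing downstream.
The reverse primer's reverse complement is GACGTGGCCG, which matches the template at positions 84–93.
Product length = (reverse-primer end) − (forward-primer start) + 1 = 93 − 44 + 1 = 50 bp.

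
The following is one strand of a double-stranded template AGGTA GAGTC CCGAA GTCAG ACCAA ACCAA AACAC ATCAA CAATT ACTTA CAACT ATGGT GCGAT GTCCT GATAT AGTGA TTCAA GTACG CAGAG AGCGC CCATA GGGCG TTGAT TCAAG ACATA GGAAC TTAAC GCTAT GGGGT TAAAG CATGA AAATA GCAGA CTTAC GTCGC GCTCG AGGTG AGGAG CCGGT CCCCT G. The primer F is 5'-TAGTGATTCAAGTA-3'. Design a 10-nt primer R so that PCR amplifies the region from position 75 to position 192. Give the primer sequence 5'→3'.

The product's 3' end on the top strand is position 192.
The reverse primer anneals to the top strand over positions 183–192, i.e. to GTGAGGAGCC.
Its sequence written 5'→3' is the reverse complement: GGCTCCTCAC.

5'-GGCTCCTCAC-3'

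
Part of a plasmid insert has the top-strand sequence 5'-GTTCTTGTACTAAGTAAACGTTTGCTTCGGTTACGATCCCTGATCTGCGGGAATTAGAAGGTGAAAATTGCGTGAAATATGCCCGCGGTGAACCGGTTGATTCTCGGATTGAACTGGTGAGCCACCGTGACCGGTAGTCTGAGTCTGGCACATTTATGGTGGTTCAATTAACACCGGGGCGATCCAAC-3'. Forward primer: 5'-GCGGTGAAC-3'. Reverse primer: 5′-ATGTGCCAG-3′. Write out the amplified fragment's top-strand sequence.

Scanning the template, GCGGTGAAC occurs at positions 85–93; this primer anneals to the bottom strand there with its 3' end pointing downstream.
The reverse primer's reverse complement is CTGGCACAT, which matches the template at positions 145–153.
The product is the template from position 85 through 153 (69 bp).

5'-GCGGTGAACCGGTTGATTCTCGGATTGAACTGGTGAGCCACCGTGACCGGTAGTCTGAGTCTGGCACAT-3'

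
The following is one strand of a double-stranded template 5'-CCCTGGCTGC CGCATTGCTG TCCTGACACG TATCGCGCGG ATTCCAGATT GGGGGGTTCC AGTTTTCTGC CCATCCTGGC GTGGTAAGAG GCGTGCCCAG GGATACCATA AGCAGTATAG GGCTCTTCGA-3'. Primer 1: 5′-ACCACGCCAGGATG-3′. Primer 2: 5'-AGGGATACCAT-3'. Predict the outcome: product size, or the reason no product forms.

No product — the primers' 3' ends point away from each other.

Primer 1 (ACCACGCCAGGATG) has reverse complement CATCCTGGCGTGGT, which matches the top strand at positions 72–85; primer 1 anneals to the top strand there with its 3' end pointing upstream toward position 72.
Primer 2 (AGGGATACCAT) matches the top strand directly at positions 99–109; it anneals to the bottom strand with its 3' end pointing downstream toward position 109.
The 3' ends diverge (primer 1 extends toward position 1, primer 2 toward position 130), so the primers never converge on a shared product.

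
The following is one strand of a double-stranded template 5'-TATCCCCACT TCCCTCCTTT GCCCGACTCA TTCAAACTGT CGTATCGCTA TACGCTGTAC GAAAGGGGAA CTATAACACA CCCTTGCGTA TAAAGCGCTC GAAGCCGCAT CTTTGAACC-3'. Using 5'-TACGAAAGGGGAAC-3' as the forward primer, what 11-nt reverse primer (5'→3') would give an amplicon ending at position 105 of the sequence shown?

The forward primer binds at positions 58–71; the product's 3' end on the top strand is position 105.
The reverse primer anneals to the top strand over positions 95–105, i.e. to GCGCTCGAAGC.
Its sequence written 5'→3' is the reverse complement: GCTTCGAGCGC.

5'-GCTTCGAGCGC-3'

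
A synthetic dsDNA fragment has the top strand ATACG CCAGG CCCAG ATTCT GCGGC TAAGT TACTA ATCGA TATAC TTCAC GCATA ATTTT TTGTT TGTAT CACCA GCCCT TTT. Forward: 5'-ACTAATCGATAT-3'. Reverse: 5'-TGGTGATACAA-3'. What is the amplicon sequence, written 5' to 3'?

5'-ACTAATCGATATACTTCACGCATAATTTTTTGTTTGTATCACCA-3'

Forward primer ACTAATCGATAT is found on the top strand at positions 32–43.
Taking the reverse complement of TGGTGATACAA gives TTGTATCACCA, found at positions 65–75 on the template; the primer anneals here to the top strand with its 3' end pointing upstream.
The product is the template from position 32 through 75 (44 bp).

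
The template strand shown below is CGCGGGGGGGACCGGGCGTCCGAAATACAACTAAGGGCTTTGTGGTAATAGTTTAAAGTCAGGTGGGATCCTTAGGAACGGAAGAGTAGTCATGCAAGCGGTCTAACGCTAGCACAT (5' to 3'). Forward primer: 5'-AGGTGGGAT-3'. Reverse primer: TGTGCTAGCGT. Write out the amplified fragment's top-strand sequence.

5'-AGGTGGGATCCTTAGGAACGGAAGAGTAGTCATGCAAGCGGTCTAACGCTAGCACA-3'

Forward primer AGGTGGGAT is found on the top strand at positions 61–69.
The reverse primer's reverse complement is ACGCTAGCACA, which matches the template at positions 106–116.
The product is the template from position 61 through 116 (56 bp).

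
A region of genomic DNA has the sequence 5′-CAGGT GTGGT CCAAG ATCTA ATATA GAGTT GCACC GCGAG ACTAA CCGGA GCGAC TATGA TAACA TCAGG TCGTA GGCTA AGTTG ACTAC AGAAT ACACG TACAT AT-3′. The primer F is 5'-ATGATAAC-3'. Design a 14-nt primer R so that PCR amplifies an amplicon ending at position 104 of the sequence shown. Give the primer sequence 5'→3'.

The forward primer binds at positions 57–64; the product's 3' end on the top strand is position 104.
The reverse primer anneals to the top strand over positions 91–104, i.e. to AGAATACACGTACA.
Its sequence written 5'→3' is the reverse complement: TGTACGTGTATTCT.

5'-TGTACGTGTATTCT-3'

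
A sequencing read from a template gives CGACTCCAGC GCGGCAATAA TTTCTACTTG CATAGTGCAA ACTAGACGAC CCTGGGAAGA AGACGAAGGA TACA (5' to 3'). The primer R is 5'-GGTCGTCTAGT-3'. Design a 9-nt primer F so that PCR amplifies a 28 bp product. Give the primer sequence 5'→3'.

5'-CTACTTGCA-3'

The reverse primer's reverse complement ACTAGACGACC matches the template at positions 41–51, so the product ends at position 51.
A 28 bp product then starts at position 51 − 28 + 1 = 24.
The forward primer is identical to the top strand there: CTACTTGCA.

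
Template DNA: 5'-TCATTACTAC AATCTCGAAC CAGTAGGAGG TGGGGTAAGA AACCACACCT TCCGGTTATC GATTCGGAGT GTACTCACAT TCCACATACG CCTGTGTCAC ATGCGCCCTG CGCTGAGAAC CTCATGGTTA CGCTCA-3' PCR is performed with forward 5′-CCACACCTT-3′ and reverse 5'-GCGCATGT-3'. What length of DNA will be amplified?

64 bp

Scanning the template, CCACACCTT occurs at positions 43–51; this primer anneals to the bottom strand there with its 3' end pointing downstream.
The reverse primer's reverse complement is ACATGCGC, which matches the template at positions 99–106.
Amplicon spans positions 43–106: 64 bp.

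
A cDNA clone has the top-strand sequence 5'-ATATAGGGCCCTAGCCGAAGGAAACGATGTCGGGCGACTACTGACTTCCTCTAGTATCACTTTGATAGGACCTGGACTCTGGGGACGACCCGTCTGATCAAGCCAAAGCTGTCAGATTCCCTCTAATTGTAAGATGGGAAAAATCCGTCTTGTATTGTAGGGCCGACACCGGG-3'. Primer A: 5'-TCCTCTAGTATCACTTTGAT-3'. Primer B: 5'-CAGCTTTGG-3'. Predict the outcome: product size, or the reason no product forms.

Yes — a 65 bp product.

Primer A (TCCTCTAGTATCACTTTGAT) matches the top strand at positions 47–66; it acts as a forward primer.
Primer B's reverse complement is CCAAAGCTG, matching the top strand at positions 103–111; it acts as a reverse primer.
The 3' ends face each other across positions 47–111, giving a 65 bp product.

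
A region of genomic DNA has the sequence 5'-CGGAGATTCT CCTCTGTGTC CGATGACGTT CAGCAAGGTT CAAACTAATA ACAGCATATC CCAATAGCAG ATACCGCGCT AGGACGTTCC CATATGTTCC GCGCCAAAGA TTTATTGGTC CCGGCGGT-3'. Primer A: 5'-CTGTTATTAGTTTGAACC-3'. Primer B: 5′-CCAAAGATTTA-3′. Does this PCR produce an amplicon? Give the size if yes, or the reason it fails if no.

No product — the primers' 3' ends point away from each other.

Primer A (CTGTTATTAGTTTGAACC) has reverse complement GGTTCAAACTAATAACAG, which matches the top strand at positions 37–54; primer A anneals to the top strand there with its 3' end pointing upstream toward position 37.
Primer B (CCAAAGATTTA) matches the top strand directly at positions 104–114; it anneals to the bottom strand with its 3' end pointing downstream toward position 114.
The 3' ends diverge (primer A extends toward position 1, primer B toward position 128), so the primers never converge on a shared product.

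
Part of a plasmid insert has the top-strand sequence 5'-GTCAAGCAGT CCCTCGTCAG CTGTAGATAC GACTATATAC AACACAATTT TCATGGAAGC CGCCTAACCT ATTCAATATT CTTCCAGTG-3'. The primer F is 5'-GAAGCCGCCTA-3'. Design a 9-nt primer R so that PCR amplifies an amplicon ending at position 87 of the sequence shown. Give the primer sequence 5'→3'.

5'-CTGGAAGAA-3'

The forward primer binds at positions 56–66; the product's 3' end on the top strand is position 87.
The reverse primer anneals to the top strand over positions 79–87, i.e. to TTCTTCCAG.
Its sequence written 5'→3' is the reverse complement: CTGGAAGAA.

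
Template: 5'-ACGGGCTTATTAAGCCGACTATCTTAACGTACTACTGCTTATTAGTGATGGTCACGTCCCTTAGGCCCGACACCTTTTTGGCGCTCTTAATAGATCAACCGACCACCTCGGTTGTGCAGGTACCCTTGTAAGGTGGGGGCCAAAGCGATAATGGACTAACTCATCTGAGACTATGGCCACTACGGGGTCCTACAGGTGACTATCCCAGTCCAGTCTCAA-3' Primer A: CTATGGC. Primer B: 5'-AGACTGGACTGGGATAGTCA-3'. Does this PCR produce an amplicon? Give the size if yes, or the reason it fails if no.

Primer A (CTATGGC) matches the top strand at positions 171–177; it acts as a forward primer.
Primer B's reverse complement is TGACTATCCCAGTCCAGTCT, matching the top strand at positions 197–216; it acts as a reverse primer.
The 3' ends face each other across positions 171–216, giving a 46 bp product.

Yes — a 46 bp product.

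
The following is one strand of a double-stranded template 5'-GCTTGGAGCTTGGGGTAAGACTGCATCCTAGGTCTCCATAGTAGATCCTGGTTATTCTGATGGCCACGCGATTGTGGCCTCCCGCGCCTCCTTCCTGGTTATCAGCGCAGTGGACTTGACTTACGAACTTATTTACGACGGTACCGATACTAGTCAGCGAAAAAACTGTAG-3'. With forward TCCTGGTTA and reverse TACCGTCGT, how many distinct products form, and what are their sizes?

Two products: 98 bp, 51 bp

The forward primer TCCTGGTTA matches the top strand at positions 46–54, 93–101.
The reverse primer's reverse complement is ACGACGGTA, matching at positions 135–143.
Each forward site pairs with the reverse site to give a product ending at position 143: sizes 98, 51 bp.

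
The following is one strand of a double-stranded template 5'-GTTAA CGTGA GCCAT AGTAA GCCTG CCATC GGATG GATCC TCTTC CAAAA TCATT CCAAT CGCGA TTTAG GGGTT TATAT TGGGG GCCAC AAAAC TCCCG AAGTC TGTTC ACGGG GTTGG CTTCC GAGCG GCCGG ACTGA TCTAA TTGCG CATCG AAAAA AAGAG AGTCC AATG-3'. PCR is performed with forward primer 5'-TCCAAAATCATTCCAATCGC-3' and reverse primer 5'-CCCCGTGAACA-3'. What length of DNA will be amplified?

73 bp

Forward primer TCCAAAATCATTCCAATCGC is found on the top strand at positions 44–63.
The reverse primer's reverse complement is TGTTCACGGGG, which matches the template at positions 106–116.
The product runs from position 44 to position 116, so its length is 116 − 44 + 1 = 73 bp.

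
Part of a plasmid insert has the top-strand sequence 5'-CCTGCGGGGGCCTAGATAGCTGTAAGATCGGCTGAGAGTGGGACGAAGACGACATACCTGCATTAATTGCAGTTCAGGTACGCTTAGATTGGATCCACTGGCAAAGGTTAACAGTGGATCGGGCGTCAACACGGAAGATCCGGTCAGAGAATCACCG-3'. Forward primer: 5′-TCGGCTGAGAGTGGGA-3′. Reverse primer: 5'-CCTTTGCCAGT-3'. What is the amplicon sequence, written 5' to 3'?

Scanning the template, TCGGCTGAGAGTGGGA occurs at positions 28–43; this primer anneals to the bottom strand there with its 3' end pointing downstream.
Taking the reverse complement of CCTTTGCCAGT gives ACTGGCAAAGG, found at positions 97–107 on the template; the primer anneals here to the top strand with its 3' end pointing upstream.
The product is the template from position 28 through 107 (80 bp).

5'-TCGGCTGAGAGTGGGACGAAGACGACATACCTGCATTAATTGCAGTTCAGGTACGCTTAGATTGGATCCACTGGCAAAGG-3'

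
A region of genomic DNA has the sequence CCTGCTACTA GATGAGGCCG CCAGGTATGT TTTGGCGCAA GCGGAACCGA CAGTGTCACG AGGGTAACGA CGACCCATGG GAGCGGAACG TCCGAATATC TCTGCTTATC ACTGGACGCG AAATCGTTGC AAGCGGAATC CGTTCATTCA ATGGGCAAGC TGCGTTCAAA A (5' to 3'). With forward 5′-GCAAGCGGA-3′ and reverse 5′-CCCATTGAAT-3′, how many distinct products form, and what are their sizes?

The forward primer GCAAGCGGA matches the top strand at positions 37–45, 129–137.
The reverse primer's reverse complement is ATTCAATGGG, matching at positions 146–155.
Each forward site pairs with the reverse site to give a product ending at position 155: sizes 119, 27 bp.

Two products: 119 bp, 27 bp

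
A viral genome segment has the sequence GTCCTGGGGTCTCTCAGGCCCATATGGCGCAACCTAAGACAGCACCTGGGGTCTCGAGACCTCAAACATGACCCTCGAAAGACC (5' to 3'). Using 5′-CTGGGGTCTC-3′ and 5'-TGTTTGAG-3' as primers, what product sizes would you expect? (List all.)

The forward primer CTGGGGTCTC matches the top strand at positions 4–13, 46–55.
The reverse primer's reverse complement is CTCAAACA, matching at positions 61–68.
Each forward site pairs with the reverse site to give a product ending at position 68: sizes 65, 23 bp.

65 bp, 23 bp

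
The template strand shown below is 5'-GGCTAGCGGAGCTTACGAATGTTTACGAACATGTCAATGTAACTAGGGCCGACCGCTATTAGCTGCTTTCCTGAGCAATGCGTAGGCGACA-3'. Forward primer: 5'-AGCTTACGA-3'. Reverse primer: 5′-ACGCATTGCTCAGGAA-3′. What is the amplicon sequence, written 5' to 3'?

Forward primer AGCTTACGA is found on the top strand at positions 10–18.
Taking the reverse complement of ACGCATTGCTCAGGAA gives TTCCTGAGCAATGCGT, found at positions 68–83 on the template; the primer anneals here to the top strand with its 3' end pointing upstream.
The product is the template from position 10 through 83 (74 bp).

5'-AGCTTACGAATGTTTACGAACATGTCAATGTAACTAGGGCCGACCGCTATTAGCTGCTTTCCTGAGCAATGCGT-3'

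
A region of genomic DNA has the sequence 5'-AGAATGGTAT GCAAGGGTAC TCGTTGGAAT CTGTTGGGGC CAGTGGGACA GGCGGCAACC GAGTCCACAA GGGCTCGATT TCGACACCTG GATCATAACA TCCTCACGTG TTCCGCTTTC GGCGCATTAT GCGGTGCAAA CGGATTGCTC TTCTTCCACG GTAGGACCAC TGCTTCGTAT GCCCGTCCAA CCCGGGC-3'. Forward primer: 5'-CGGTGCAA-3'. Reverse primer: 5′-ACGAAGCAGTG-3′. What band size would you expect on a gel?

The forward primer matches the template at positions 132–139.
The reverse primer's reverse complement is CACTGCTTCGT, which matches the template at positions 168–178.
Amplicon spans positions 132–178: 47 bp.

47 bp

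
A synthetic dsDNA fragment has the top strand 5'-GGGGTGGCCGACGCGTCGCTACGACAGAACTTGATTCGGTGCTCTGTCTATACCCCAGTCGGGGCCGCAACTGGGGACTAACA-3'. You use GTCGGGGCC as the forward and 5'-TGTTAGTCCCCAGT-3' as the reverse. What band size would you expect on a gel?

26 bp

The forward primer matches the template at positions 58–66.
Taking the reverse complement of TGTTAGTCCCCAGT gives ACTGGGGACTAACA, found at positions 70–83 on the template; the primer anneals here to the top strand with its 3' end pointing upstream.
Product length = (reverse-primer end) − (forward-primer start) + 1 = 83 − 58 + 1 = 26 bp.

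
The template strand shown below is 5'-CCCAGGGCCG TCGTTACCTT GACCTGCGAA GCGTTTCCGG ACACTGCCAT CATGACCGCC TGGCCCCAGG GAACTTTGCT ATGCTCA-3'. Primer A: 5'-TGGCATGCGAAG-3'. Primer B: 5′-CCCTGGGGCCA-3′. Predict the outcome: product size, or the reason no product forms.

Primer A (TGGCATGCGAAG) does not match the top strand, and its reverse complement CTTCGCATGCCA does not match either.
With no annealing site for primer A, no amplification occurs.

No product — primer A has no binding site in the template.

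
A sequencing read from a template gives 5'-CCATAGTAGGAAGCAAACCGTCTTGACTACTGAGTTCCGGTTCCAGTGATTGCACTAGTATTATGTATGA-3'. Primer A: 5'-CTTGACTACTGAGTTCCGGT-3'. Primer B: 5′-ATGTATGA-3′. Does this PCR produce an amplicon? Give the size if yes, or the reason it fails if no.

No product — both primers anneal to the same strand and extend in the same direction.

Primer A (CTTGACTACTGAGTTCCGGT) matches the top strand at positions 22–41 (3' end points downstream).
Primer B (ATGTATGA) also matches the top strand directly, at positions 63–70 — its reverse complement TCATACAT is not present.
Both primers anneal to the bottom strand with 3' ends pointing the same way, so neither can prime synthesis back toward the other.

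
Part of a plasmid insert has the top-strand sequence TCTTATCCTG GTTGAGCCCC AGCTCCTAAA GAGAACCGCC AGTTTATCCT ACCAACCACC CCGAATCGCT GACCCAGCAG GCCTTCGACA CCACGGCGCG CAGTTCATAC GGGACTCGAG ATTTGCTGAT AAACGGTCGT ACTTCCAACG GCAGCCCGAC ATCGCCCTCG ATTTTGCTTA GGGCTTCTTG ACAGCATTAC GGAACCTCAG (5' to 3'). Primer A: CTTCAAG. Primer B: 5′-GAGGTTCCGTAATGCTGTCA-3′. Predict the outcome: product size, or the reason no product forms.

No product — primer A has no binding site in the template.

Primer A (CTTCAAG) does not match the top strand, and its reverse complement CTTGAAG does not match either.
With no annealing site for primer A, no amplification occurs.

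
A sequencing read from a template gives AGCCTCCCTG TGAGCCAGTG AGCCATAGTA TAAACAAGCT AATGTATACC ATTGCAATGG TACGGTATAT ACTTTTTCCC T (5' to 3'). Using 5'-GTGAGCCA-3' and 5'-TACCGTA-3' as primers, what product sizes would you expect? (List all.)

58 bp, 50 bp

The forward primer GTGAGCCA matches the top strand at positions 10–17, 18–25.
The reverse primer's reverse complement is TACGGTA, matching at positions 61–67.
Each forward site pairs with the reverse site to give a product ending at position 67: sizes 58, 50 bp.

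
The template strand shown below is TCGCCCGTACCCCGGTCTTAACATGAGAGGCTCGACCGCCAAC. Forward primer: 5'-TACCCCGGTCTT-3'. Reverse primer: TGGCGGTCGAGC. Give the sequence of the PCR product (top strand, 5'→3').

Forward primer TACCCCGGTCTT is found on the top strand at positions 8–19.
The reverse primer's reverse complement is GCTCGACCGCCA, which matches the template at positions 30–41.
The product is the template from position 8 through 41 (34 bp).

5'-TACCCCGGTCTTAACATGAGAGGCTCGACCGCCA-3'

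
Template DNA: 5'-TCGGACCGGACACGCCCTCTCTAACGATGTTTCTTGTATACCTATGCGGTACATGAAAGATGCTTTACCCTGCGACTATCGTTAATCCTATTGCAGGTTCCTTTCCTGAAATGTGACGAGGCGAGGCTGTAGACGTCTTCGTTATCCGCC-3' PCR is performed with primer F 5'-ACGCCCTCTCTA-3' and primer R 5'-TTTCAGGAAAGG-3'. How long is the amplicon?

Scanning the template, ACGCCCTCTCTA occurs at positions 12–23; this primer anneals to the bottom strand there with its 3' end pointing downstream.
Taking the reverse complement of TTTCAGGAAAGG gives CCTTTCCTGAAA, found at positions 100–111 on the template; the primer anneals here to the top strand with its 3' end pointing upstream.
Product length = (reverse-primer end) − (forward-primer start) + 1 = 111 − 12 + 1 = 100 bp.

100 bp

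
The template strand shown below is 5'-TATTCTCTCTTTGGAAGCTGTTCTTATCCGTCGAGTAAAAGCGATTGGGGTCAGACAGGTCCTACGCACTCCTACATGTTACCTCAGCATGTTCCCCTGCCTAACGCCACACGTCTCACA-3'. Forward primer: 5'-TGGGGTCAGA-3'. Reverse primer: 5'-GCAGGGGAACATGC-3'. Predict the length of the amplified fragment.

55 bp

Forward primer TGGGGTCAGA is found on the top strand at positions 46–55.
The reverse primer's reverse complement is GCATGTTCCCCTGC, which matches the template at positions 87–100.
The product runs from position 46 to position 100, so its length is 100 − 46 + 1 = 55 bp.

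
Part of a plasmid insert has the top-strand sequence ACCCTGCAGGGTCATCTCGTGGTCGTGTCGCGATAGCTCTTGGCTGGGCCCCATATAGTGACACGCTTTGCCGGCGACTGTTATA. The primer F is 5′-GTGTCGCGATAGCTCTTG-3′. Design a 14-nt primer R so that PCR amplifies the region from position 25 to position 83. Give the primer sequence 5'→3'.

5'-TAACAGTCGCCGGC-3'

The product's 3' end on the top strand is position 83.
The reverse primer anneals to the top strand over positions 70–83, i.e. to GCCGGCGACTGTTA.
Its sequence written 5'→3' is the reverse complement: TAACAGTCGCCGGC.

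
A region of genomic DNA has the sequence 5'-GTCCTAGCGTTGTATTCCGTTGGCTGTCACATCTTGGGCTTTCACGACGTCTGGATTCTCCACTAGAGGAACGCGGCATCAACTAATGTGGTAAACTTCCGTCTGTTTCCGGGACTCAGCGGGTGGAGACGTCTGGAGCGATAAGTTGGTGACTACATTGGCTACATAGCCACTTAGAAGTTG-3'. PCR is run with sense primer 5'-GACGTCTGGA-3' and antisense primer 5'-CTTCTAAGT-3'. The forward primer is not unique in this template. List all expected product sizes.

The forward primer GACGTCTGGA matches the top strand at positions 46–55, 128–137.
The reverse primer's reverse complement is ACTTAGAAG, matching at positions 172–180.
Each forward site pairs with the reverse site to give a product ending at position 180: sizes 135, 53 bp.

135 bp, 53 bp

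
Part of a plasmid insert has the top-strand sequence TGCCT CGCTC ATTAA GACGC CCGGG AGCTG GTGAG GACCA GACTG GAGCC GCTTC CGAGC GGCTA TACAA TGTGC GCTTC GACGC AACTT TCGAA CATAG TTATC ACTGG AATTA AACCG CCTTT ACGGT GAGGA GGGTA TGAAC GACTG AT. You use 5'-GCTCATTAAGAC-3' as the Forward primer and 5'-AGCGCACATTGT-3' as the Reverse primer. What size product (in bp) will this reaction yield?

72 bp

Forward primer GCTCATTAAGAC is found on the top strand at positions 7–18.
Taking the reverse complement of AGCGCACATTGT gives ACAATGTGCGCT, found at positions 67–78 on the template; the primer anneals here to the top strand with its 3' end pointing upstream.
The product runs from position 7 to position 78, so its length is 78 − 7 + 1 = 72 bp.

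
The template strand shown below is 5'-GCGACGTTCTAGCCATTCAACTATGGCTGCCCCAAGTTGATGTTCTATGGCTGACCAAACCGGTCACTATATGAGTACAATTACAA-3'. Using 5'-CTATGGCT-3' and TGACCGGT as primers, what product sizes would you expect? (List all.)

The forward primer CTATGGCT matches the top strand at positions 21–28, 45–52.
The reverse primer's reverse complement is ACCGGTCA, matching at positions 59–66.
Each forward site pairs with the reverse site to give a product ending at position 66: sizes 46, 22 bp.

46 bp, 22 bp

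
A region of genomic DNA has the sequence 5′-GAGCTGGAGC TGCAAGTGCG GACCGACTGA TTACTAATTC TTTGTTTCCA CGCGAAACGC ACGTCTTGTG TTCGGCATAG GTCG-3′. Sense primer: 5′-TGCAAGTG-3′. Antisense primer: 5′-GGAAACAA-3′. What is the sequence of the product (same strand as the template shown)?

5'-TGCAAGTGCGGACCGACTGATTACTAATTCTTTGTTTCC-3'

Scanning the template, TGCAAGTG occurs at positions 11–18; this primer anneals to the bottom strand there with its 3' end pointing downstream.
Taking the reverse complement of GGAAACAA gives TTGTTTCC, found at positions 42–49 on the template; the primer anneals here to the top strand with its 3' end pointing upstream.
The product is the template from position 11 through 49 (39 bp).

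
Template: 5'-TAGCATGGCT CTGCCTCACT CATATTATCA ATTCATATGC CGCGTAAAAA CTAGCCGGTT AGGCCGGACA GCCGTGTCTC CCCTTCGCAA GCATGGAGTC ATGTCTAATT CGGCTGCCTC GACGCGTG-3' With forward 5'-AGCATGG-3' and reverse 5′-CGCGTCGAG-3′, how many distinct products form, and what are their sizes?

The forward primer AGCATGG matches the top strand at positions 2–8, 90–96.
The reverse primer's reverse complement is CTCGACGCG, matching at positions 118–126.
Each forward site pairs with the reverse site to give a product ending at position 126: sizes 125, 37 bp.

Two products: 125 bp, 37 bp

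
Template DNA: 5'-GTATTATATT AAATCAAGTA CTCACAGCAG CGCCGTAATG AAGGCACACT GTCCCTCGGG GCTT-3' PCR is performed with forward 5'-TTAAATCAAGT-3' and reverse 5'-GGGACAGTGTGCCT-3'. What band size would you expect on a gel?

Forward primer TTAAATCAAGT is found on the top strand at positions 9–19.
Taking the reverse complement of GGGACAGTGTGCCT gives AGGCACACTGTCCC, found at positions 42–55 on the template; the primer anneals here to the top strand with its 3' end pointing upstream.
Product length = (reverse-primer end) − (forward-primer start) + 1 = 55 − 9 + 1 = 47 bp.

47 bp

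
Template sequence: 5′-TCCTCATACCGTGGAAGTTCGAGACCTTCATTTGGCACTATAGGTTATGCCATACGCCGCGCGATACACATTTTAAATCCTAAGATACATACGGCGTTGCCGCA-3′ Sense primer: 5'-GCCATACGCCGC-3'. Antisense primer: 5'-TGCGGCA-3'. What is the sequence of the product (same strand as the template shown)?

5'-GCCATACGCCGCGCGATACACATTTTAAATCCTAAGATACATACGGCGTTGCCGCA-3'

Forward primer GCCATACGCCGC is found on the top strand at positions 49–60.
The reverse primer's reverse complement is TGCCGCA, which matches the template at positions 98–104.
The product is the template from position 49 through 104 (56 bp).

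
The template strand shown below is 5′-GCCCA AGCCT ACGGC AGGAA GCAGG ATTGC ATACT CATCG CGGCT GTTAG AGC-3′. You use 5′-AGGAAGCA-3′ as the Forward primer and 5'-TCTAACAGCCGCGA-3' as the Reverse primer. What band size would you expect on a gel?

36 bp

The forward primer matches the template at positions 16–23.
Reverse complement of the reverse primer: TCGCGGCTGTTAGA. This occurs on the top strand at positions 38–51.
Amplicon spans positions 16–51: 36 bp.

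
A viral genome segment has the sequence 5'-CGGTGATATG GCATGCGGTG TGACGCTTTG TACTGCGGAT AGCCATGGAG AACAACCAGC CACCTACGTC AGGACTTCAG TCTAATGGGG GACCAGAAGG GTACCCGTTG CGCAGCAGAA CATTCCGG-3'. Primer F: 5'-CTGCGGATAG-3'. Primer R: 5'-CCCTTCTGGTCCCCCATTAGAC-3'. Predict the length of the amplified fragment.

Forward primer CTGCGGATAG is found on the top strand at positions 33–42.
The reverse primer's reverse complement is GTCTAATGGGGGACCAGAAGGG, which matches the template at positions 80–101.
The product runs from position 33 to position 101, so its length is 101 − 33 + 1 = 69 bp.

69 bp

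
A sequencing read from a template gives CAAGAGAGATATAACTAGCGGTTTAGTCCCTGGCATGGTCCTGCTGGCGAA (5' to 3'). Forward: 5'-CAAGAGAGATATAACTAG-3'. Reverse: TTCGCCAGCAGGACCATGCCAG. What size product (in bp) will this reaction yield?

51 bp

Forward primer CAAGAGAGATATAACTAG is found on the top strand at positions 1–18.
Reverse complement of the reverse primer: CTGGCATGGTCCTGCTGGCGAA. This occurs on the top strand at positions 30–51.
Product length = (reverse-primer end) − (forward-primer start) + 1 = 51 − 1 + 1 = 51 bp.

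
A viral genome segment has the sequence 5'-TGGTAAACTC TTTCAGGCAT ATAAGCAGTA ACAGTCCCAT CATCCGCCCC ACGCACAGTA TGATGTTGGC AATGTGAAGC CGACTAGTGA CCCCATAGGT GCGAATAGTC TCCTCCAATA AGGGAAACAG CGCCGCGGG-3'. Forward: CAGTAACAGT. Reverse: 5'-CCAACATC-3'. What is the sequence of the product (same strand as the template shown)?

Forward primer CAGTAACAGT is found on the top strand at positions 26–35.
Taking the reverse complement of CCAACATC gives GATGTTGG, found at positions 62–69 on the template; the primer anneals here to the top strand with its 3' end pointing upstream.
The product is the template from position 26 through 69 (44 bp).

5'-CAGTAACAGTCCCATCATCCGCCCCACGCACAGTATGATGTTGG-3'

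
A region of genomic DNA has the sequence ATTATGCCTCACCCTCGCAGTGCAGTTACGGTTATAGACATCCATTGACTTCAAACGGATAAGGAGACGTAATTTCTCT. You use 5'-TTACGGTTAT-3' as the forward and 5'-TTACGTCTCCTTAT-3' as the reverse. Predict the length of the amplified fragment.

Scanning the template, TTACGGTTAT occurs at positions 26–35; this primer anneals to the bottom strand there with its 3' end pointing downstream.
The reverse primer's reverse complement is ATAAGGAGACGTAA, which matches the template at positions 59–72.
Product length = (reverse-primer end) − (forward-primer start) + 1 = 72 − 26 + 1 = 47 bp.

47 bp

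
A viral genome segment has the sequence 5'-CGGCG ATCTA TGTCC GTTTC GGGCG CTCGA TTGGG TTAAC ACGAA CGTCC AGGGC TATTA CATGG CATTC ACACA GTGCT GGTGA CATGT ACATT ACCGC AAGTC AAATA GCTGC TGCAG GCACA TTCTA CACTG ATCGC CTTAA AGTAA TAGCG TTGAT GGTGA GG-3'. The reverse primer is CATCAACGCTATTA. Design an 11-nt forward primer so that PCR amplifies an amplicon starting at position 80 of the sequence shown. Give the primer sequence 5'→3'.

The reverse primer's reverse complement TAATAGCGTTGATG matches the template at positions 148–161; the product starts at position 80.
The forward primer is identical to the top strand over positions 80–90: TGGTGACATGT.

5'-TGGTGACATGT-3'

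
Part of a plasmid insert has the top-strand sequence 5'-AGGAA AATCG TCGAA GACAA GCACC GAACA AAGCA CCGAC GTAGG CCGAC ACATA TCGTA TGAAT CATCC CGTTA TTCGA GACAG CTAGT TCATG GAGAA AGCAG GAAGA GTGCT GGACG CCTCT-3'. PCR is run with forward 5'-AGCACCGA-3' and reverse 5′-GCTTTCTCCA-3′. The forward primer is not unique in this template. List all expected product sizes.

84 bp, 72 bp

The forward primer AGCACCGA matches the top strand at positions 20–27, 32–39.
The reverse primer's reverse complement is TGGAGAAAGC, matching at positions 94–103.
Each forward site pairs with the reverse site to give a product ending at position 103: sizes 84, 72 bp.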